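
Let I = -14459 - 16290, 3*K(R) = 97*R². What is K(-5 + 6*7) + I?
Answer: 40546/3 ≈ 13515.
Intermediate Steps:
K(R) = 97*R²/3 (K(R) = (97*R²)/3 = 97*R²/3)
I = -30749
K(-5 + 6*7) + I = 97*(-5 + 6*7)²/3 - 30749 = 97*(-5 + 42)²/3 - 30749 = (97/3)*37² - 30749 = (97/3)*1369 - 30749 = 132793/3 - 30749 = 40546/3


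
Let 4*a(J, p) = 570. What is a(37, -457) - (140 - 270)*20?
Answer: 5485/2 ≈ 2742.5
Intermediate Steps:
a(J, p) = 285/2 (a(J, p) = (¼)*570 = 285/2)
a(37, -457) - (140 - 270)*20 = 285/2 - (140 - 270)*20 = 285/2 - (-130)*20 = 285/2 - 1*(-2600) = 285/2 + 2600 = 5485/2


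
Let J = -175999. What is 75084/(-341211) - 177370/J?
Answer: 15768628718/20017598263 ≈ 0.78774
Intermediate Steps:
75084/(-341211) - 177370/J = 75084/(-341211) - 177370/(-175999) = 75084*(-1/341211) - 177370*(-1/175999) = -25028/113737 + 177370/175999 = 15768628718/20017598263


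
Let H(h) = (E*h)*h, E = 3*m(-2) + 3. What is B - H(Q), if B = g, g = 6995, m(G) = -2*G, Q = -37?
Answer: -13540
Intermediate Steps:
E = 15 (E = 3*(-2*(-2)) + 3 = 3*4 + 3 = 12 + 3 = 15)
H(h) = 15*h² (H(h) = (15*h)*h = 15*h²)
B = 6995
B - H(Q) = 6995 - 15*(-37)² = 6995 - 15*1369 = 6995 - 1*20535 = 6995 - 20535 = -13540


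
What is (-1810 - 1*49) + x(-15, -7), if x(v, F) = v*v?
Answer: -1634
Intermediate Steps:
x(v, F) = v²
(-1810 - 1*49) + x(-15, -7) = (-1810 - 1*49) + (-15)² = (-1810 - 49) + 225 = -1859 + 225 = -1634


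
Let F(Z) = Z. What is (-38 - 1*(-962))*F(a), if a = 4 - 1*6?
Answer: -1848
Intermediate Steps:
a = -2 (a = 4 - 6 = -2)
(-38 - 1*(-962))*F(a) = (-38 - 1*(-962))*(-2) = (-38 + 962)*(-2) = 924*(-2) = -1848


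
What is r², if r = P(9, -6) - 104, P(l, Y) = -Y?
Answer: 9604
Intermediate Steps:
r = -98 (r = -1*(-6) - 104 = 6 - 104 = -98)
r² = (-98)² = 9604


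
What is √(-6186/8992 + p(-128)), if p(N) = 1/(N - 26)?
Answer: I*√5201729533/86548 ≈ 0.83333*I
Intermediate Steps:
p(N) = 1/(-26 + N)
√(-6186/8992 + p(-128)) = √(-6186/8992 + 1/(-26 - 128)) = √(-6186*1/8992 + 1/(-154)) = √(-3093/4496 - 1/154) = √(-240409/346192) = I*√5201729533/86548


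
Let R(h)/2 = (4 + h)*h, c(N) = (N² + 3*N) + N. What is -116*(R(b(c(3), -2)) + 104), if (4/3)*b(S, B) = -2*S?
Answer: -213034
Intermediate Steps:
c(N) = N² + 4*N
b(S, B) = -3*S/2 (b(S, B) = 3*(-2*S)/4 = -3*S/2)
R(h) = 2*h*(4 + h) (R(h) = 2*((4 + h)*h) = 2*(h*(4 + h)) = 2*h*(4 + h))
-116*(R(b(c(3), -2)) + 104) = -116*(2*(-9*(4 + 3)/2)*(4 - 9*(4 + 3)/2) + 104) = -116*(2*(-9*7/2)*(4 - 9*7/2) + 104) = -116*(2*(-3/2*21)*(4 - 3/2*21) + 104) = -116*(2*(-63/2)*(4 - 63/2) + 104) = -116*(2*(-63/2)*(-55/2) + 104) = -116*(3465/2 + 104) = -116*3673/2 = -213034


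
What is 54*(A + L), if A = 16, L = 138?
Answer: 8316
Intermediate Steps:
54*(A + L) = 54*(16 + 138) = 54*154 = 8316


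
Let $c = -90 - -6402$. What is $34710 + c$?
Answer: $41022$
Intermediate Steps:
$c = 6312$ ($c = -90 + 6402 = 6312$)
$34710 + c = 34710 + 6312 = 41022$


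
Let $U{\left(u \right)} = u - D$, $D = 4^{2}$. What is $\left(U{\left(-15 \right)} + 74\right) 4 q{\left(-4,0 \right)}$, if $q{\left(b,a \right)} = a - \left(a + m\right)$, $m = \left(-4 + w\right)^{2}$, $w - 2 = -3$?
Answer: $-4300$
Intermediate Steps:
$w = -1$ ($w = 2 - 3 = -1$)
$D = 16$
$m = 25$ ($m = \left(-4 - 1\right)^{2} = \left(-5\right)^{2} = 25$)
$q{\left(b,a \right)} = -25$ ($q{\left(b,a \right)} = a - \left(a + 25\right) = a - \left(25 + a\right) = -25$)
$U{\left(u \right)} = -16 + u$ ($U{\left(u \right)} = u - 16 = -16 + u$)
$\left(U{\left(-15 \right)} + 74\right) 4 q{\left(-4,0 \right)} = \left(\left(-16 - 15\right) + 74\right) 4 \left(-25\right) = \left(-31 + 74\right) \left(-100\right) = 43 \left(-100\right) = -4300$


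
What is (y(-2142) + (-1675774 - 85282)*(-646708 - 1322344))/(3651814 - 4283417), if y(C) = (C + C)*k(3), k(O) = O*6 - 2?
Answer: -3467610770368/631603 ≈ -5.4902e+6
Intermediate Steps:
k(O) = -2 + 6*O (k(O) = 6*O - 2 = -2 + 6*O)
y(C) = 32*C (y(C) = (C + C)*(-2 + 6*3) = (2*C)*(-2 + 18) = (2*C)*16 = 32*C)
(y(-2142) + (-1675774 - 85282)*(-646708 - 1322344))/(3651814 - 4283417) = (32*(-2142) + (-1675774 - 85282)*(-646708 - 1322344))/(3651814 - 4283417) = (-68544 - 1761056*(-1969052))/(-631603) = (-68544 + 3467610838912)*(-1/631603) = 3467610770368*(-1/631603) = -3467610770368/631603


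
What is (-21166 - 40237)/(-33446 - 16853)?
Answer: 61403/50299 ≈ 1.2208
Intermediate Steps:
(-21166 - 40237)/(-33446 - 16853) = -61403/(-50299) = -61403*(-1/50299) = 61403/50299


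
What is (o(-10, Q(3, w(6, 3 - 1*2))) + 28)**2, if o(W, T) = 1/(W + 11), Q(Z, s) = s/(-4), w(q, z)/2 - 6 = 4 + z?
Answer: 841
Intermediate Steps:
w(q, z) = 20 + 2*z (w(q, z) = 12 + 2*(4 + z) = 12 + (8 + 2*z) = 20 + 2*z)
Q(Z, s) = -s/4 (Q(Z, s) = s*(-1/4) = -s/4)
o(W, T) = 1/(11 + W)
(o(-10, Q(3, w(6, 3 - 1*2))) + 28)**2 = (1/(11 - 10) + 28)**2 = (1/1 + 28)**2 = (1 + 28)**2 = 29**2 = 841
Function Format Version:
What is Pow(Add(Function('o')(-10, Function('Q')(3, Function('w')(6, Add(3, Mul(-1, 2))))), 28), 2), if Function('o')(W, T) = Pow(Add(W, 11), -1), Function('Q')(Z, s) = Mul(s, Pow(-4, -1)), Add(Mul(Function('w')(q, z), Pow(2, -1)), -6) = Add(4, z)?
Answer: 841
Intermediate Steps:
Function('w')(q, z) = Add(20, Mul(2, z)) (Function('w')(q, z) = Add(12, Mul(2, Add(4, z))) = Add(12, Add(8, Mul(2, z))) = Add(20, Mul(2, z)))
Function('Q')(Z, s) = Mul(Rational(-1, 4), s) (Function('Q')(Z, s) = Mul(s, Rational(-1, 4)) = Mul(Rational(-1, 4), s))
Function('o')(W, T) = Pow(Add(11, W), -1)
Pow(Add(Function('o')(-10, Function('Q')(3, Function('w')(6, Add(3, Mul(-1, 2))))), 28), 2) = Pow(Add(Pow(Add(11, -10), -1), 28), 2) = Pow(Add(Pow(1, -1), 28), 2) = Pow(Add(1, 28), 2) = Pow(29, 2) = 841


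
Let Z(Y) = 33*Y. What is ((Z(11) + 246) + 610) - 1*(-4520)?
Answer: 5739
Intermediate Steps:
((Z(11) + 246) + 610) - 1*(-4520) = ((33*11 + 246) + 610) - 1*(-4520) = ((363 + 246) + 610) + 4520 = (609 + 610) + 4520 = 1219 + 4520 = 5739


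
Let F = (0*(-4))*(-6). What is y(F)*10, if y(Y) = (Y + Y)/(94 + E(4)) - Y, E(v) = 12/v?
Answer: 0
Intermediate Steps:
F = 0 (F = 0*(-6) = 0)
y(Y) = -95*Y/97 (y(Y) = (Y + Y)/(94 + 12/4) - Y = (2*Y)/(94 + 12*(1/4)) - Y = (2*Y)/(94 + 3) - Y = (2*Y)/97 - Y = (2*Y)*(1/97) - Y = 2*Y/97 - Y = -95*Y/97)
y(F)*10 = -95/97*0*10 = 0*10 = 0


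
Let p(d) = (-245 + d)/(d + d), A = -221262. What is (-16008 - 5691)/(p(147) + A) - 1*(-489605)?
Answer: 324993499232/663787 ≈ 4.8961e+5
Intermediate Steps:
p(d) = (-245 + d)/(2*d) (p(d) = (-245 + d)/((2*d)) = (-245 + d)*(1/(2*d)) = (-245 + d)/(2*d))
(-16008 - 5691)/(p(147) + A) - 1*(-489605) = (-16008 - 5691)/((1/2)*(-245 + 147)/147 - 221262) - 1*(-489605) = -21699/((1/2)*(1/147)*(-98) - 221262) + 489605 = -21699/(-1/3 - 221262) + 489605 = -21699/(-663787/3) + 489605 = -21699*(-3/663787) + 489605 = 65097/663787 + 489605 = 324993499232/663787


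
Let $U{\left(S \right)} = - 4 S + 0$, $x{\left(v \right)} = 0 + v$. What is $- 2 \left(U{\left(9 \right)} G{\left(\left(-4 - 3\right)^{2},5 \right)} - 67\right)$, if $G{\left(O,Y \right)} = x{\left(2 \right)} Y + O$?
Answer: $4382$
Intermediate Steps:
$x{\left(v \right)} = v$
$G{\left(O,Y \right)} = O + 2 Y$ ($G{\left(O,Y \right)} = 2 Y + O = O + 2 Y$)
$U{\left(S \right)} = - 4 S$
$- 2 \left(U{\left(9 \right)} G{\left(\left(-4 - 3\right)^{2},5 \right)} - 67\right) = - 2 \left(\left(-4\right) 9 \left(\left(-4 - 3\right)^{2} + 2 \cdot 5\right) - 67\right) = - 2 \left(- 36 \left(\left(-7\right)^{2} + 10\right) - 67\right) = - 2 \left(- 36 \left(49 + 10\right) - 67\right) = - 2 \left(\left(-36\right) 59 - 67\right) = - 2 \left(-2124 - 67\right) = \left(-2\right) \left(-2191\right) = 4382$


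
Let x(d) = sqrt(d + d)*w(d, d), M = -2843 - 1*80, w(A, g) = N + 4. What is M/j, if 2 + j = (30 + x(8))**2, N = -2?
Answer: -2923/1442 ≈ -2.0270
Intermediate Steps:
w(A, g) = 2 (w(A, g) = -2 + 4 = 2)
M = -2923 (M = -2843 - 80 = -2923)
x(d) = 2*sqrt(2)*sqrt(d) (x(d) = sqrt(d + d)*2 = sqrt(2*d)*2 = (sqrt(2)*sqrt(d))*2 = 2*sqrt(2)*sqrt(d))
j = 1442 (j = -2 + (30 + 2*sqrt(2)*sqrt(8))**2 = -2 + (30 + 2*sqrt(2)*(2*sqrt(2)))**2 = -2 + (30 + 8)**2 = -2 + 38**2 = -2 + 1444 = 1442)
M/j = -2923/1442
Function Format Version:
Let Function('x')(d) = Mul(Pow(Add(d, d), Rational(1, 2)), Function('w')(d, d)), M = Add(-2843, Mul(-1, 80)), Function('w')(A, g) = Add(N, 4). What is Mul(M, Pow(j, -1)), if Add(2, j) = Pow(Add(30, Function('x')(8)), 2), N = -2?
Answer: Rational(-2923, 1442) ≈ -2.0270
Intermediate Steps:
Function('w')(A, g) = 2 (Function('w')(A, g) = Add(-2, 4) = 2)
M = -2923 (M = Add(-2843, -80) = -2923)
Function('x')(d) = Mul(2, Pow(2, Rational(1, 2)), Pow(d, Rational(1, 2))) (Function('x')(d) = Mul(Pow(Add(d, d), Rational(1, 2)), 2) = Mul(Pow(Mul(2, d), Rational(1, 2)), 2) = Mul(Mul(Pow(2, Rational(1, 2)), Pow(d, Rational(1, 2))), 2) = Mul(2, Pow(2, Rational(1, 2)), Pow(d, Rational(1, 2))))
j = 1442 (j = Add(-2, Pow(Add(30, Mul(2, Pow(2, Rational(1, 2)), Pow(8, Rational(1, 2)))), 2)) = Add(-2, Pow(Add(30, Mul(2, Pow(2, Rational(1, 2)), Mul(2, Pow(2, Rational(1, 2))))), 2)) = Add(-2, Pow(Add(30, 8), 2)) = Add(-2, Pow(38, 2)) = Add(-2, 1444) = 1442)
Mul(M, Pow(j, -1)) = Mul(-2923, Pow(1442, -1)) = Mul(-2923, Rational(1, 1442)) = Rational(-2923, 1442)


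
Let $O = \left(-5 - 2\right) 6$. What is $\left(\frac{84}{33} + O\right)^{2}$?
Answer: $\frac{188356}{121} \approx 1556.7$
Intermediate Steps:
$O = -42$ ($O = \left(-7\right) 6 = -42$)
$\left(\frac{84}{33} + O\right)^{2} = \left(\frac{84}{33} - 42\right)^{2} = \left(84 \cdot \frac{1}{33} - 42\right)^{2} = \left(\frac{28}{11} - 42\right)^{2} = \left(- \frac{434}{11}\right)^{2} = \frac{188356}{121}$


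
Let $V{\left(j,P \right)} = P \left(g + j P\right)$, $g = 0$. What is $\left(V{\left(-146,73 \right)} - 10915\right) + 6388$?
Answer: $-782561$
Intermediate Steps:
$V{\left(j,P \right)} = j P^{2}$ ($V{\left(j,P \right)} = P \left(0 + j P\right) = P \left(0 + P j\right) = P P j = j P^{2}$)
$\left(V{\left(-146,73 \right)} - 10915\right) + 6388 = \left(- 146 \cdot 73^{2} - 10915\right) + 6388 = \left(\left(-146\right) 5329 - 10915\right) + 6388 = \left(-778034 - 10915\right) + 6388 = -788949 + 6388 = -782561$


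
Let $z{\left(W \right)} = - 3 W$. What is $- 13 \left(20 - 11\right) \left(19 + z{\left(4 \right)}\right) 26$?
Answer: $-21294$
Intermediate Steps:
$- 13 \left(20 - 11\right) \left(19 + z{\left(4 \right)}\right) 26 = - 13 \left(20 - 11\right) \left(19 - 12\right) 26 = - 13 \cdot 9 \left(19 - 12\right) 26 = - 13 \cdot 9 \cdot 7 \cdot 26 = \left(-13\right) 63 \cdot 26 = \left(-819\right) 26 = -21294$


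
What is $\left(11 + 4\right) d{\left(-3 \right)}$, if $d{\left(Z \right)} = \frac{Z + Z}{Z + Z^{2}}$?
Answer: $-15$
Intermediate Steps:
$d{\left(Z \right)} = \frac{2 Z}{Z + Z^{2}}$
$\left(11 + 4\right) d{\left(-3 \right)} = \left(11 + 4\right) \frac{2}{1 - 3} = 15 \frac{2}{-2} = 15 \cdot 2 \left(- \frac{1}{2}\right) = 15 \left(-1\right) = -15$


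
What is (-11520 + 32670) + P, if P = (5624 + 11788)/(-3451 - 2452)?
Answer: 124831038/5903 ≈ 21147.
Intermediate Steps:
P = -17412/5903 (P = 17412/(-5903) = 17412*(-1/5903) = -17412/5903 ≈ -2.9497)
(-11520 + 32670) + P = (-11520 + 32670) - 17412/5903 = 21150 - 17412/5903 = 124831038/5903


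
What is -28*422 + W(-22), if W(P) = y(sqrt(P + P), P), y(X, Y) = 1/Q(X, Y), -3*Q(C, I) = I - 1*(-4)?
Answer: -70895/6 ≈ -11816.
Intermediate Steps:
Q(C, I) = -4/3 - I/3 (Q(C, I) = -(I - 1*(-4))/3 = -(I + 4)/3 = -(4 + I)/3 = -4/3 - I/3)
y(X, Y) = 1/(-4/3 - Y/3)
W(P) = -3/(4 + P)
-28*422 + W(-22) = -28*422 - 3/(4 - 22) = -11816 - 3/(-18) = -11816 - 3*(-1/18) = -11816 + 1/6 = -70895/6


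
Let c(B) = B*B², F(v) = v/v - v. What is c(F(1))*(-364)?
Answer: 0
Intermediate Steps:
F(v) = 1 - v
c(B) = B³
c(F(1))*(-364) = (1 - 1*1)³*(-364) = (1 - 1)³*(-364) = 0³*(-364) = 0*(-364) = 0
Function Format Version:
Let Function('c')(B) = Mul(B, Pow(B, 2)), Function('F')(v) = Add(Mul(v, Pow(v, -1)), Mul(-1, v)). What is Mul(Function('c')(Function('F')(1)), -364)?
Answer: 0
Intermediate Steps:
Function('F')(v) = Add(1, Mul(-1, v))
Function('c')(B) = Pow(B, 3)
Mul(Function('c')(Function('F')(1)), -364) = Mul(Pow(Add(1, Mul(-1, 1)), 3), -364) = Mul(Pow(Add(1, -1), 3), -364) = Mul(Pow(0, 3), -364) = Mul(0, -364) = 0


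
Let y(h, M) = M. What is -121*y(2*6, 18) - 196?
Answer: -2374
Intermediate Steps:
-121*y(2*6, 18) - 196 = -121*18 - 196 = -2178 - 196 = -2374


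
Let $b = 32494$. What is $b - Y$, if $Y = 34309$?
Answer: $-1815$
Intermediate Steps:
$b - Y = 32494 - 34309 = -1815$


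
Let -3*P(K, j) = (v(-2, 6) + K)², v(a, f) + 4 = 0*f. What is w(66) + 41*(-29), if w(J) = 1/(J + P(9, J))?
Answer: -205694/173 ≈ -1189.0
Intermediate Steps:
v(a, f) = -4 (v(a, f) = -4 + 0*f = -4 + 0 = -4)
P(K, j) = -(-4 + K)²/3
w(J) = 1/(-25/3 + J) (w(J) = 1/(J - (-4 + 9)²/3) = 1/(J - ⅓*5²) = 1/(J - ⅓*25) = 1/(J - 25/3) = 1/(-25/3 + J))
w(66) + 41*(-29) = 3/(-25 + 3*66) + 41*(-29) = 3/(-25 + 198) - 1189 = 3/173 - 1189 = -205694/173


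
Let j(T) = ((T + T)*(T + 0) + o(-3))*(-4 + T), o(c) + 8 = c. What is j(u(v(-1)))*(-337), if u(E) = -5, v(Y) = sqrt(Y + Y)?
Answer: 118287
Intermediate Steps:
v(Y) = sqrt(2)*sqrt(Y) (v(Y) = sqrt(2*Y) = sqrt(2)*sqrt(Y))
o(c) = -8 + c
j(T) = (-11 + 2*T**2)*(-4 + T) (j(T) = ((T + T)*(T + 0) + (-8 - 3))*(-4 + T) = ((2*T)*T - 11)*(-4 + T) = (2*T**2 - 11)*(-4 + T) = (-11 + 2*T**2)*(-4 + T))
j(u(v(-1)))*(-337) = (44 - 11*(-5) - 8*(-5)**2 + 2*(-5)**3)*(-337) = (44 + 55 - 8*25 + 2*(-125))*(-337) = (44 + 55 - 200 - 250)*(-337) = -351*(-337) = 118287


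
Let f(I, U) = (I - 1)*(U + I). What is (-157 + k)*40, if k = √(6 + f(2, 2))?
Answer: -6280 + 40*√10 ≈ -6153.5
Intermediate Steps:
f(I, U) = (-1 + I)*(I + U)
k = √10 (k = √(6 + (2² - 1*2 - 1*2 + 2*2)) = √(6 + (4 - 2 - 2 + 4)) = √(6 + 4) = √10 ≈ 3.1623)
(-157 + k)*40 = (-157 + √10)*40 = -6280 + 40*√10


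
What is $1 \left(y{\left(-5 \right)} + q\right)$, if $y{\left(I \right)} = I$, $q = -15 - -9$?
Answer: $-11$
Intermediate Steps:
$q = -6$ ($q = -15 + 9 = -6$)
$1 \left(y{\left(-5 \right)} + q\right) = 1 \left(-5 - 6\right) = 1 \left(-11\right) = -11$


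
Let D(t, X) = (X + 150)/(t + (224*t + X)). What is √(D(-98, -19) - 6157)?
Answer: 2*I*√749678214129/22069 ≈ 78.467*I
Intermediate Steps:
D(t, X) = (150 + X)/(X + 225*t) (D(t, X) = (150 + X)/(t + (X + 224*t)) = (150 + X)/(X + 225*t))
√(D(-98, -19) - 6157) = √((150 - 19)/(-19 + 225*(-98)) - 6157) = √(131/(-19 - 22050) - 6157) = √(131/(-22069) - 6157) = √(-1/22069*131 - 6157) = √(-131/22069 - 6157) = √(-135878964/22069) = 2*I*√749678214129/22069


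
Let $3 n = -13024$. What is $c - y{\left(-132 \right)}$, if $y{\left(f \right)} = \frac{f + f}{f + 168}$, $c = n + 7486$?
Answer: $3152$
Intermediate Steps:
$n = - \frac{13024}{3}$ ($n = \frac{1}{3} \left(-13024\right) = - \frac{13024}{3} \approx -4341.3$)
$c = \frac{9434}{3}$ ($c = - \frac{13024}{3} + 7486 = \frac{9434}{3} \approx 3144.7$)
$y{\left(f \right)} = \frac{2 f}{168 + f}$
$c - y{\left(-132 \right)} = \frac{9434}{3} - 2 \left(-132\right) \frac{1}{168 - 132} = \frac{9434}{3} - 2 \left(-132\right) \frac{1}{36} = \frac{9434}{3} - - \frac{22}{3} = \frac{9434}{3} + \frac{22}{3} = 3152$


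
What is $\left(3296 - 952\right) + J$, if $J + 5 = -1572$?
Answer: $767$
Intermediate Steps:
$J = -1577$ ($J = -5 - 1572 = -1577$)
$\left(3296 - 952\right) + J = \left(3296 - 952\right) - 1577 = 2344 - 1577 = 767$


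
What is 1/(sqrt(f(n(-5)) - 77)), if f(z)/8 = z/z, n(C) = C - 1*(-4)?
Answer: -I*sqrt(69)/69 ≈ -0.12039*I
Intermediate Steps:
n(C) = 4 + C (n(C) = C + 4 = 4 + C)
f(z) = 8 (f(z) = 8*(z/z) = 8*1 = 8)
1/(sqrt(f(n(-5)) - 77)) = 1/(sqrt(8 - 77)) = 1/(sqrt(-69)) = 1/(I*sqrt(69)) = -I*sqrt(69)/69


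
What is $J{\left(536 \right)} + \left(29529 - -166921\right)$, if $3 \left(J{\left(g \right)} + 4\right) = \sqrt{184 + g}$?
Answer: $196446 + 4 \sqrt{5} \approx 1.9646 \cdot 10^{5}$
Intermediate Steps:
$J{\left(g \right)} = -4 + \frac{\sqrt{184 + g}}{3}$
$J{\left(536 \right)} + \left(29529 - -166921\right) = \left(-4 + \frac{\sqrt{184 + 536}}{3}\right) + \left(29529 - -166921\right) = \left(-4 + \frac{\sqrt{720}}{3}\right) + \left(29529 + 166921\right) = \left(-4 + \frac{12 \sqrt{5}}{3}\right) + 196450 = \left(-4 + 4 \sqrt{5}\right) + 196450 = 196446 + 4 \sqrt{5}$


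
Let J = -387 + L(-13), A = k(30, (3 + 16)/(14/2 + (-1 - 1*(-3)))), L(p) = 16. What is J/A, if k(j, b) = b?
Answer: -3339/19 ≈ -175.74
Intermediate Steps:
A = 19/9 (A = (3 + 16)/(14/2 + (-1 - 1*(-3))) = 19/(14*(½) + (-1 + 3)) = 19/(7 + 2) = 19/9 ≈ 2.1111)
J = -371 (J = -387 + 16 = -371)
J/A = -371/19/9 = -371*9/19 = -3339/19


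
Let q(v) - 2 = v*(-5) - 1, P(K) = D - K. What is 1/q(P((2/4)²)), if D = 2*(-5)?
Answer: 4/209 ≈ 0.019139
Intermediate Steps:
D = -10
P(K) = -10 - K
q(v) = 1 - 5*v (q(v) = 2 + (v*(-5) - 1) = 2 + (-5*v - 1) = 2 + (-1 - 5*v) = 1 - 5*v)
1/q(P((2/4)²)) = 1/(1 - 5*(-10 - (2/4)²)) = 1/(1 - 5*(-10 - (2*(¼))²)) = 1/(1 - 5*(-10 - (½)²)) = 1/(1 - 5*(-10 - 1*¼)) = 1/(1 - 5*(-10 - ¼)) = 1/(1 - 5*(-41/4)) = 1/(1 + 205/4) = 1/(209/4) = 4/209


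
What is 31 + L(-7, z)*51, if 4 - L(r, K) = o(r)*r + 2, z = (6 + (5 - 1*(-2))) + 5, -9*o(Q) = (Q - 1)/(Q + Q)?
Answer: 331/3 ≈ 110.33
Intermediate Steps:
o(Q) = -(-1 + Q)/(18*Q) (o(Q) = -(Q - 1)/(9*(Q + Q)) = -(-1 + Q)/(9*(2*Q)) = -(-1 + Q)*1/(2*Q)/9 = -(-1 + Q)/(18*Q))
z = 18 (z = (6 + (5 + 2)) + 5 = (6 + 7) + 5 = 13 + 5 = 18)
L(r, K) = 35/18 + r/18 (L(r, K) = 4 - (((1 - r)/(18*r))*r + 2) = 4 - ((1/18 - r/18) + 2) = 4 - (37/18 - r/18) = 4 + (-37/18 + r/18) = 35/18 + r/18)
31 + L(-7, z)*51 = 31 + (35/18 + (1/18)*(-7))*51 = 31 + (35/18 - 7/18)*51 = 31 + (14/9)*51 = 31 + 238/3 = 331/3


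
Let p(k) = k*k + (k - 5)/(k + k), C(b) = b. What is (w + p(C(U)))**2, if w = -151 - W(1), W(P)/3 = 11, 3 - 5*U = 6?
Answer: 180176929/5625 ≈ 32031.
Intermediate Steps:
U = -3/5 (U = 3/5 - 1/5*6 = 3/5 - 6/5 = -3/5 ≈ -0.60000)
W(P) = 33 (W(P) = 3*11 = 33)
p(k) = k**2 + (-5 + k)/(2*k) (p(k) = k**2 + (-5 + k)/((2*k)) = k**2 + (-5 + k)*(1/(2*k)) = k**2 + (-5 + k)/(2*k))
w = -184 (w = -151 - 1*33 = -151 - 33 = -184)
(w + p(C(U)))**2 = (-184 + (-5 - 3/5 + 2*(-3/5)**3)/(2*(-3/5)))**2 = (-184 + (1/2)*(-5/3)*(-5 - 3/5 + 2*(-27/125)))**2 = (-184 + (1/2)*(-5/3)*(-5 - 3/5 - 54/125))**2 = (-184 + (1/2)*(-5/3)*(-754/125))**2 = (-184 + 377/75)**2 = (-13423/75)**2 = 180176929/5625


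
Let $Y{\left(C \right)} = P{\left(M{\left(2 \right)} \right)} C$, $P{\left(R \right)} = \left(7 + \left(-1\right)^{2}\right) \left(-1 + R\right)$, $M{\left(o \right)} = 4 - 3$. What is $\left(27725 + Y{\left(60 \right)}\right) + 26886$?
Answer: $54611$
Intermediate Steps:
$M{\left(o \right)} = 1$ ($M{\left(o \right)} = 4 - 3 = 1$)
$P{\left(R \right)} = -8 + 8 R$ ($P{\left(R \right)} = \left(7 + 1\right) \left(-1 + R\right) = 8 \left(-1 + R\right) = -8 + 8 R$)
$Y{\left(C \right)} = 0$ ($Y{\left(C \right)} = \left(-8 + 8 \cdot 1\right) C = \left(-8 + 8\right) C = 0 C = 0$)
$\left(27725 + Y{\left(60 \right)}\right) + 26886 = \left(27725 + 0\right) + 26886 = 27725 + 26886 = 54611$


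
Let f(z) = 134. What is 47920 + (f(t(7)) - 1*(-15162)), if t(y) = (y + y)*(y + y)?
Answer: 63216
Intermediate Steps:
t(y) = 4*y² (t(y) = (2*y)*(2*y) = 4*y²)
47920 + (f(t(7)) - 1*(-15162)) = 47920 + (134 - 1*(-15162)) = 47920 + (134 + 15162) = 47920 + 15296 = 63216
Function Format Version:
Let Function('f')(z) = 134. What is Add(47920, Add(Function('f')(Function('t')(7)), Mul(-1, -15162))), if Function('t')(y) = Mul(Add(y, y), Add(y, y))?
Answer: 63216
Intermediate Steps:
Function('t')(y) = Mul(4, Pow(y, 2)) (Function('t')(y) = Mul(Mul(2, y), Mul(2, y)) = Mul(4, Pow(y, 2)))
Add(47920, Add(Function('f')(Function('t')(7)), Mul(-1, -15162))) = Add(47920, Add(134, Mul(-1, -15162))) = Add(47920, Add(134, 15162)) = Add(47920, 15296) = 63216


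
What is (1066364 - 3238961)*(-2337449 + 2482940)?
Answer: -316093310127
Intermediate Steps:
(1066364 - 3238961)*(-2337449 + 2482940) = -2172597*145491 = -316093310127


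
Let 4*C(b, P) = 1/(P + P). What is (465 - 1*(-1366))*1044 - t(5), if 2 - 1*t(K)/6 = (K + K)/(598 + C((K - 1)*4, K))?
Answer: 45726237792/23921 ≈ 1.9116e+6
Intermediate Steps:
C(b, P) = 1/(8*P) (C(b, P) = 1/(4*(P + P)) = 1/(4*((2*P))) = (1/(2*P))/4 = 1/(8*P))
t(K) = 12 - 12*K/(598 + 1/(8*K)) (t(K) = 12 - 6*(K + K)/(598 + 1/(8*K)) = 12 - 6*2*K/(598 + 1/(8*K)) = 12 - 12*K/(598 + 1/(8*K)))
(465 - 1*(-1366))*1044 - t(5) = (465 - 1*(-1366))*1044 - 12*(1 + 8*5*(598 - 1*5))/(1 + 4784*5) = (465 + 1366)*1044 - 12*(1 + 8*5*(598 - 5))/(1 + 23920) = 1831*1044 - 12*(1 + 8*5*593)/23921 = 1911564 - 12*(1 + 23720)/23921 = 1911564 - 12*23721/23921 = 1911564 - 1*284652/23921 = 1911564 - 284652/23921 = 45726237792/23921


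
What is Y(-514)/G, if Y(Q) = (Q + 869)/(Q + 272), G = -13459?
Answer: 355/3257078 ≈ 0.00010899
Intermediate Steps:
Y(Q) = (869 + Q)/(272 + Q)
Y(-514)/G = ((869 - 514)/(272 - 514))/(-13459) = (355/(-242))*(-1/13459) = -1/242*355*(-1/13459) = -355/242*(-1/13459) = 355/3257078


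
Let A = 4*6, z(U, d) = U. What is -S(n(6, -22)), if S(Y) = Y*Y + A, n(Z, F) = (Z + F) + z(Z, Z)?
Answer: -124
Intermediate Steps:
A = 24
n(Z, F) = F + 2*Z (n(Z, F) = (Z + F) + Z = (F + Z) + Z = F + 2*Z)
S(Y) = 24 + Y**2 (S(Y) = Y*Y + 24 = Y**2 + 24 = 24 + Y**2)
-S(n(6, -22)) = -(24 + (-22 + 2*6)**2) = -(24 + (-22 + 12)**2) = -(24 + (-10)**2) = -(24 + 100) = -1*124 = -124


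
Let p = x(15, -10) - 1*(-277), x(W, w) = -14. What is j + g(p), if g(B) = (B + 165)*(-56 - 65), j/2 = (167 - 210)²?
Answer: -48090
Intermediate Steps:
j = 3698 (j = 2*(167 - 210)² = 2*(-43)² = 2*1849 = 3698)
p = 263 (p = -14 - 1*(-277) = -14 + 277 = 263)
g(B) = -19965 - 121*B (g(B) = (165 + B)*(-121) = -19965 - 121*B)
j + g(p) = 3698 + (-19965 - 121*263) = 3698 + (-19965 - 31823) = 3698 - 51788 = -48090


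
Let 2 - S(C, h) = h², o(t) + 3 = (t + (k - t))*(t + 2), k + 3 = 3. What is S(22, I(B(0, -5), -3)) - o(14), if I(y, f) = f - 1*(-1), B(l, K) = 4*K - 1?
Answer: 1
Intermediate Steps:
B(l, K) = -1 + 4*K
k = 0 (k = -3 + 3 = 0)
I(y, f) = 1 + f (I(y, f) = f + 1 = 1 + f)
o(t) = -3 (o(t) = -3 + (t + (0 - t))*(t + 2) = -3 + (t - t)*(2 + t) = -3 + 0*(2 + t) = -3 + 0 = -3)
S(C, h) = 2 - h²
S(22, I(B(0, -5), -3)) - o(14) = (2 - (1 - 3)²) - 1*(-3) = (2 - 1*(-2)²) + 3 = (2 - 1*4) + 3 = (2 - 4) + 3 = -2 + 3 = 1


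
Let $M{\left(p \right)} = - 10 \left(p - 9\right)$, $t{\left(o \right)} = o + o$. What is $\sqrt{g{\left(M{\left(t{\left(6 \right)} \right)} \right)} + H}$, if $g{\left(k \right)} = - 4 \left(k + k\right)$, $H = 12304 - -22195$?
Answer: $\sqrt{34739} \approx 186.38$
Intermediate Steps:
$t{\left(o \right)} = 2 o$
$H = 34499$ ($H = 12304 + 22195 = 34499$)
$M{\left(p \right)} = 90 - 10 p$ ($M{\left(p \right)} = - 10 \left(-9 + p\right) = 90 - 10 p$)
$g{\left(k \right)} = - 8 k$ ($g{\left(k \right)} = - 4 \cdot 2 k = - 8 k$)
$\sqrt{g{\left(M{\left(t{\left(6 \right)} \right)} \right)} + H} = \sqrt{- 8 \left(90 - 10 \cdot 2 \cdot 6\right) + 34499} = \sqrt{- 8 \left(90 - 120\right) + 34499} = \sqrt{\left(-8\right) \left(-30\right) + 34499} = \sqrt{240 + 34499} = \sqrt{34739}$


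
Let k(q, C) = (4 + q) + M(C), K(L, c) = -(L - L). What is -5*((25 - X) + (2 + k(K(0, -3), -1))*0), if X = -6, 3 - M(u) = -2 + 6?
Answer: -155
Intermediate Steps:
M(u) = -1 (M(u) = 3 - (-2 + 6) = 3 - 1*4 = 3 - 4 = -1)
K(L, c) = 0 (K(L, c) = -1*0 = 0)
k(q, C) = 3 + q (k(q, C) = (4 + q) - 1 = 3 + q)
-5*((25 - X) + (2 + k(K(0, -3), -1))*0) = -5*((25 - 1*(-6)) + (2 + (3 + 0))*0) = -5*((25 + 6) + (2 + 3)*0) = -5*(31 + 5*0) = -5*(31 + 0) = -5*31 = -155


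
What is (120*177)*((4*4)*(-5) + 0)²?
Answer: 135936000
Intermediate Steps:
(120*177)*((4*4)*(-5) + 0)² = 21240*(16*(-5) + 0)² = 21240*(-80 + 0)² = 21240*(-80)² = 21240*6400 = 135936000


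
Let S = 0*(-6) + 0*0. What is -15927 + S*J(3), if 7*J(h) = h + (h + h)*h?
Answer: -15927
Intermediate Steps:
J(h) = h/7 + 2*h**2/7 (J(h) = (h + (h + h)*h)/7 = (h + (2*h)*h)/7 = (h + 2*h**2)/7 = h/7 + 2*h**2/7)
S = 0 (S = 0 + 0 = 0)
-15927 + S*J(3) = -15927 + 0*((1/7)*3*(1 + 2*3)) = -15927 + 0*((1/7)*3*(1 + 6)) = -15927 + 0*((1/7)*3*7) = -15927 + 0*3 = -15927 + 0 = -15927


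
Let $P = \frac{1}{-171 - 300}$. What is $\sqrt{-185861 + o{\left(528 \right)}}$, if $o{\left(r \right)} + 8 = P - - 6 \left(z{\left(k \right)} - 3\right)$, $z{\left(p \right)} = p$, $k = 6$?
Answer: $\frac{i \sqrt{41229372162}}{471} \approx 431.1 i$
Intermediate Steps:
$P = - \frac{1}{471}$ ($P = \frac{1}{-471} = - \frac{1}{471} \approx -0.0021231$)
$o{\left(r \right)} = \frac{4709}{471}$ ($o{\left(r \right)} = -8 - \left(\frac{1}{471} - 6 \left(6 - 3\right)\right) = -8 - \left(\frac{1}{471} - 18\right) = -8 - - \frac{8477}{471} = -8 + \left(- \frac{1}{471} + 18\right) = -8 + \frac{8477}{471} = \frac{4709}{471}$)
$\sqrt{-185861 + o{\left(528 \right)}} = \sqrt{-185861 + \frac{4709}{471}} = \sqrt{- \frac{87535822}{471}} = \frac{i \sqrt{41229372162}}{471}$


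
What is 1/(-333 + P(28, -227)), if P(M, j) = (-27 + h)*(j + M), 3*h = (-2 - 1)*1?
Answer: 1/5239 ≈ 0.00019088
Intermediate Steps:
h = -1 (h = ((-2 - 1)*1)/3 = (-3*1)/3 = (⅓)*(-3) = -1)
P(M, j) = -28*M - 28*j (P(M, j) = (-27 - 1)*(j + M) = -28*(M + j) = -28*M - 28*j)
1/(-333 + P(28, -227)) = 1/(-333 + (-28*28 - 28*(-227))) = 1/(-333 + (-784 + 6356)) = 1/(-333 + 5572) = 1/5239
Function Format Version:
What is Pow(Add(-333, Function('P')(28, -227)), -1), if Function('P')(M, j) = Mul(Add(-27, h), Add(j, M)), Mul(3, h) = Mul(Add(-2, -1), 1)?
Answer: Rational(1, 5239) ≈ 0.00019088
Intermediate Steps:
h = -1 (h = Mul(Rational(1, 3), Mul(Add(-2, -1), 1)) = Mul(Rational(1, 3), Mul(-3, 1)) = Mul(Rational(1, 3), -3) = -1)
Function('P')(M, j) = Add(Mul(-28, M), Mul(-28, j)) (Function('P')(M, j) = Mul(Add(-27, -1), Add(j, M)) = Mul(-28, Add(M, j)) = Add(Mul(-28, M), Mul(-28, j)))
Pow(Add(-333, Function('P')(28, -227)), -1) = Pow(Add(-333, Add(Mul(-28, 28), Mul(-28, -227))), -1) = Pow(Add(-333, Add(-784, 6356)), -1) = Pow(Add(-333, 5572), -1) = Pow(5239, -1) = Rational(1, 5239)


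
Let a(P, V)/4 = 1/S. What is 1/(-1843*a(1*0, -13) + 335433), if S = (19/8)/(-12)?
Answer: 1/372681 ≈ 2.6833e-6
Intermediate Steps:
S = -19/96 (S = (19*(⅛))*(-1/12) = (19/8)*(-1/12) = -19/96 ≈ -0.19792)
a(P, V) = -384/19 (a(P, V) = 4/(-19/96) = 4*(-96/19) = -384/19)
1/(-1843*a(1*0, -13) + 335433) = 1/(-1843*(-384/19) + 335433) = 1/(37248 + 335433) = 1/372681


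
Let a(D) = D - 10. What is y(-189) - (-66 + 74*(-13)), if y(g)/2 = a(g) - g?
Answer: 1008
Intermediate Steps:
a(D) = -10 + D
y(g) = -20 (y(g) = 2*((-10 + g) - g) = 2*(-10) = -20)
y(-189) - (-66 + 74*(-13)) = -20 - (-66 + 74*(-13)) = -20 - (-66 - 962) = -20 - 1*(-1028) = -20 + 1028 = 1008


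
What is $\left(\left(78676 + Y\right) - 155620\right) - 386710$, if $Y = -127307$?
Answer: $-590961$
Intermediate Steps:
$\left(\left(78676 + Y\right) - 155620\right) - 386710 = \left(\left(78676 - 127307\right) - 155620\right) - 386710 = \left(-48631 - 155620\right) - 386710 = -204251 - 386710 = -590961$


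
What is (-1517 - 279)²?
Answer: 3225616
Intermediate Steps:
(-1517 - 279)² = (-1796)² = 3225616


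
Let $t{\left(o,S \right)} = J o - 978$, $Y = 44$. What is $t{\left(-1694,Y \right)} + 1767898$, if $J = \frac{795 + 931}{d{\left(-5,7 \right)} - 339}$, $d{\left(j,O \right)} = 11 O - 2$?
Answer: $\frac{10667971}{6} \approx 1.778 \cdot 10^{6}$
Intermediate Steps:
$d{\left(j,O \right)} = -2 + 11 O$
$J = - \frac{863}{132}$ ($J = \frac{795 + 931}{\left(-2 + 11 \cdot 7\right) - 339} = \frac{1726}{\left(-2 + 77\right) - 339} = \frac{1726}{75 - 339} = \frac{1726}{-264} = 1726 \left(- \frac{1}{264}\right) = - \frac{863}{132} \approx -6.5379$)
$t{\left(o,S \right)} = -978 - \frac{863 o}{132}$ ($t{\left(o,S \right)} = - \frac{863 o}{132} - 978 = -978 - \frac{863 o}{132}$)
$t{\left(-1694,Y \right)} + 1767898 = \left(-978 - - \frac{66451}{6}\right) + 1767898 = \left(-978 + \frac{66451}{6}\right) + 1767898 = \frac{60583}{6} + 1767898 = \frac{10667971}{6}$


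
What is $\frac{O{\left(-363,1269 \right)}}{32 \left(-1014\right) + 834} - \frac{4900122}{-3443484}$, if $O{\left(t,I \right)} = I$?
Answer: $\frac{190079136}{137452403} \approx 1.3829$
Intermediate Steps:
$\frac{O{\left(-363,1269 \right)}}{32 \left(-1014\right) + 834} - \frac{4900122}{-3443484} = \frac{1269}{32 \left(-1014\right) + 834} - \frac{4900122}{-3443484} = \frac{1269}{-32448 + 834} - - \frac{816687}{573914} = \frac{1269}{-31614} + \frac{816687}{573914} = 1269 \left(- \frac{1}{31614}\right) + \frac{816687}{573914} = - \frac{423}{10538} + \frac{816687}{573914} = \frac{190079136}{137452403}$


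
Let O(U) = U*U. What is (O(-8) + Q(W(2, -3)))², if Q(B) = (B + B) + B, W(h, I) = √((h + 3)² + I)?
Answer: 4294 + 384*√22 ≈ 6095.1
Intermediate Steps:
O(U) = U²
W(h, I) = √(I + (3 + h)²) (W(h, I) = √((3 + h)² + I) = √(I + (3 + h)²))
Q(B) = 3*B (Q(B) = 2*B + B = 3*B)
(O(-8) + Q(W(2, -3)))² = ((-8)² + 3*√(-3 + (3 + 2)²))² = (64 + 3*√(-3 + 5²))² = (64 + 3*√(-3 + 25))² = (64 + 3*√22)²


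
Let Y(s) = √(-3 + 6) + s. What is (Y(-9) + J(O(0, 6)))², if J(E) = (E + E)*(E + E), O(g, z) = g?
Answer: (9 - √3)² ≈ 52.823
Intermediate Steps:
Y(s) = s + √3 (Y(s) = √3 + s = s + √3)
J(E) = 4*E² (J(E) = (2*E)*(2*E) = 4*E²)
(Y(-9) + J(O(0, 6)))² = ((-9 + √3) + 4*0²)² = ((-9 + √3) + 4*0)² = ((-9 + √3) + 0)² = (-9 + √3)²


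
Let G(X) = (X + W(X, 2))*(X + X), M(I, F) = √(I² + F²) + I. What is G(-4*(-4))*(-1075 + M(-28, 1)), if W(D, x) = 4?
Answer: -705920 + 640*√785 ≈ -6.8799e+5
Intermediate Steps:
M(I, F) = I + √(F² + I²) (M(I, F) = √(F² + I²) + I = I + √(F² + I²))
G(X) = 2*X*(4 + X) (G(X) = (X + 4)*(X + X) = (4 + X)*(2*X) = 2*X*(4 + X))
G(-4*(-4))*(-1075 + M(-28, 1)) = (2*(-4*(-4))*(4 - 4*(-4)))*(-1075 + (-28 + √(1² + (-28)²))) = (2*16*(4 + 16))*(-1075 + (-28 + √(1 + 784))) = (2*16*20)*(-1075 + (-28 + √785)) = 640*(-1103 + √785) = -705920 + 640*√785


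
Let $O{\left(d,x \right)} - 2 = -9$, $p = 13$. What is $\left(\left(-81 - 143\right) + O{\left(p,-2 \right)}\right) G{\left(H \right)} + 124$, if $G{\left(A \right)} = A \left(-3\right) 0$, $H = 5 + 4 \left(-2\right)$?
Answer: $124$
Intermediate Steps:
$O{\left(d,x \right)} = -7$ ($O{\left(d,x \right)} = 2 - 9 = -7$)
$H = -3$ ($H = 5 - 8 = -3$)
$G{\left(A \right)} = 0$ ($G{\left(A \right)} = - 3 A 0 = 0$)
$\left(\left(-81 - 143\right) + O{\left(p,-2 \right)}\right) G{\left(H \right)} + 124 = \left(\left(-81 - 143\right) - 7\right) 0 + 124 = \left(-224 - 7\right) 0 + 124 = \left(-231\right) 0 + 124 = 0 + 124 = 124$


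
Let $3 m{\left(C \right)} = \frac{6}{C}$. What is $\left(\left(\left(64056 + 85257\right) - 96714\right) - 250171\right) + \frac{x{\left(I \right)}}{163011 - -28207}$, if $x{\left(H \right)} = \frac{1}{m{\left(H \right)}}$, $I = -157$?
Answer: $- \frac{75558645549}{382436} \approx -1.9757 \cdot 10^{5}$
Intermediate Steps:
$m{\left(C \right)} = \frac{2}{C}$ ($m{\left(C \right)} = \frac{6 \frac{1}{C}}{3} = \frac{2}{C}$)
$x{\left(H \right)} = \frac{H}{2}$ ($x{\left(H \right)} = \frac{1}{2 \frac{1}{H}} = \frac{H}{2}$)
$\left(\left(\left(64056 + 85257\right) - 96714\right) - 250171\right) + \frac{x{\left(I \right)}}{163011 - -28207} = \left(\left(\left(64056 + 85257\right) - 96714\right) - 250171\right) + \frac{\frac{1}{2} \left(-157\right)}{163011 - -28207} = \left(\left(149313 - 96714\right) - 250171\right) - \frac{157}{2 \left(163011 + 28207\right)} = \left(52599 - 250171\right) - \frac{157}{2 \cdot 191218} = -197572 - \frac{157}{382436} = - \frac{75558645549}{382436}$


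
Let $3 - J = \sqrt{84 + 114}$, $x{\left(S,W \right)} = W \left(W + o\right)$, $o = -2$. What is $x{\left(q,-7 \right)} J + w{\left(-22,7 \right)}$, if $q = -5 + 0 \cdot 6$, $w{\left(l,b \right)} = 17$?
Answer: $206 - 189 \sqrt{22} \approx -680.49$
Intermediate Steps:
$q = -5$ ($q = -5 + 0 = -5$)
$x{\left(S,W \right)} = W \left(-2 + W\right)$ ($x{\left(S,W \right)} = W \left(W - 2\right) = W \left(-2 + W\right)$)
$J = 3 - 3 \sqrt{22}$ ($J = 3 - \sqrt{84 + 114} = 3 - \sqrt{198} = 3 - 3 \sqrt{22} \approx -11.071$)
$x{\left(q,-7 \right)} J + w{\left(-22,7 \right)} = - 7 \left(-2 - 7\right) \left(3 - 3 \sqrt{22}\right) + 17 = \left(-7\right) \left(-9\right) \left(3 - 3 \sqrt{22}\right) + 17 = 63 \left(3 - 3 \sqrt{22}\right) + 17 = \left(189 - 189 \sqrt{22}\right) + 17 = 206 - 189 \sqrt{22}$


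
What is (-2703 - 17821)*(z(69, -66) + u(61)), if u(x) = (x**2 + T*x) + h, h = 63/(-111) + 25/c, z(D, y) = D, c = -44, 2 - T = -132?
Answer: -99929011133/407 ≈ -2.4553e+8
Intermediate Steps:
T = 134 (T = 2 - 1*(-132) = 2 + 132 = 134)
h = -1849/1628 (h = 63/(-111) + 25/(-44) = 63*(-1/111) + 25*(-1/44) = -21/37 - 25/44 = -1849/1628 ≈ -1.1357)
u(x) = -1849/1628 + x**2 + 134*x (u(x) = (x**2 + 134*x) - 1849/1628 = -1849/1628 + x**2 + 134*x)
(-2703 - 17821)*(z(69, -66) + u(61)) = (-2703 - 17821)*(69 + (-1849/1628 + 61**2 + 134*61)) = -20524*(69 + (-1849/1628 + 3721 + 8174)) = -20524*(69 + 19363211/1628) = -20524*19475543/1628 = -99929011133/407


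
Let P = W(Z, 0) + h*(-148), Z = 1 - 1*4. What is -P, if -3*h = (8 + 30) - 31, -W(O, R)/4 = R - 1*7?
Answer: -1120/3 ≈ -373.33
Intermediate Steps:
Z = -3 (Z = 1 - 4 = -3)
W(O, R) = 28 - 4*R (W(O, R) = -4*(R - 1*7) = -4*(R - 7) = -4*(-7 + R) = 28 - 4*R)
h = -7/3 (h = -((8 + 30) - 31)/3 = -(38 - 31)/3 = -1/3*7 = -7/3 ≈ -2.3333)
P = 1120/3 (P = (28 - 4*0) - 7/3*(-148) = (28 + 0) + 1036/3 = 28 + 1036/3 = 1120/3 ≈ 373.33)
-P = -1*1120/3 = -1120/3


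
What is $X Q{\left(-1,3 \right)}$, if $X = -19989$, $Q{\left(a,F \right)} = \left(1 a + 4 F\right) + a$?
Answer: $-199890$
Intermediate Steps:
$Q{\left(a,F \right)} = 2 a + 4 F$ ($Q{\left(a,F \right)} = \left(a + 4 F\right) + a = 2 a + 4 F$)
$X Q{\left(-1,3 \right)} = - 19989 \left(2 \left(-1\right) + 4 \cdot 3\right) = - 19989 \left(-2 + 12\right) = \left(-19989\right) 10 = -199890$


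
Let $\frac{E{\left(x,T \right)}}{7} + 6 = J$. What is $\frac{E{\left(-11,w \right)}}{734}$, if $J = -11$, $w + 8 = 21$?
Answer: $- \frac{119}{734} \approx -0.16213$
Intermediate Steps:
$w = 13$ ($w = -8 + 21 = 13$)
$E{\left(x,T \right)} = -119$ ($E{\left(x,T \right)} = -42 + 7 \left(-11\right) = -42 - 77 = -119$)
$\frac{E{\left(-11,w \right)}}{734} = - \frac{119}{734}$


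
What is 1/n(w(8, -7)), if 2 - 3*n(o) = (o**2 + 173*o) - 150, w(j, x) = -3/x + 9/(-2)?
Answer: 588/164597 ≈ 0.0035724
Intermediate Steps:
w(j, x) = -9/2 - 3/x (w(j, x) = -3/x + 9*(-1/2) = -3/x - 9/2 = -9/2 - 3/x)
n(o) = 152/3 - 173*o/3 - o**2/3 (n(o) = 2/3 - ((o**2 + 173*o) - 150)/3 = 2/3 - (-150 + o**2 + 173*o)/3 = 2/3 + (50 - 173*o/3 - o**2/3) = 152/3 - 173*o/3 - o**2/3)
1/n(w(8, -7)) = 1/(152/3 - 173*(-9/2 - 3/(-7))/3 - (-9/2 - 3/(-7))**2/3) = 1/(152/3 - 173*(-9/2 - 3*(-1/7))/3 - (-9/2 - 3*(-1/7))**2/3) = 1/(152/3 - 173*(-9/2 + 3/7)/3 - (-9/2 + 3/7)**2/3) = 1/(152/3 - 173/3*(-57/14) - (-57/14)**2/3) = 1/(152/3 + 3287/14 - 1/3*3249/196) = 1/(152/3 + 3287/14 - 1083/196) = 1/(164597/588) = 588/164597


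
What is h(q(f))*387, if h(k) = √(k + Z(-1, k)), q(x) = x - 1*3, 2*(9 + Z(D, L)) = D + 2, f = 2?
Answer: 387*I*√38/2 ≈ 1192.8*I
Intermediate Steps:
Z(D, L) = -8 + D/2 (Z(D, L) = -9 + (D + 2)/2 = -9 + (2 + D)/2 = -9 + (1 + D/2) = -8 + D/2)
q(x) = -3 + x (q(x) = x - 3 = -3 + x)
h(k) = √(-17/2 + k) (h(k) = √(k + (-8 + (½)*(-1))) = √(k + (-8 - ½)) = √(k - 17/2) = √(-17/2 + k))
h(q(f))*387 = (√(-34 + 4*(-3 + 2))/2)*387 = (√(-34 + 4*(-1))/2)*387 = (√(-34 - 4)/2)*387 = (√(-38)/2)*387 = ((I*√38)/2)*387 = (I*√38/2)*387 = 387*I*√38/2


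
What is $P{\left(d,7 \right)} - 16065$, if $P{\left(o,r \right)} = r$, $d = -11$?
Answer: $-16058$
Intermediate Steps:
$P{\left(d,7 \right)} - 16065 = 7 - 16065 = -16058$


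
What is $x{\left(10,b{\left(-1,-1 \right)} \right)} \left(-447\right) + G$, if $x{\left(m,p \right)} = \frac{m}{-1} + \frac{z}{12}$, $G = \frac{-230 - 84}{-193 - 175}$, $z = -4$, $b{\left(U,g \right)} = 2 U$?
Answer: $\frac{850053}{184} \approx 4619.9$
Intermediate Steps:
$G = \frac{157}{184}$ ($G = - \frac{314}{-368} = \left(-314\right) \left(- \frac{1}{368}\right) = \frac{157}{184} \approx 0.85326$)
$x{\left(m,p \right)} = - \frac{1}{3} - m$ ($x{\left(m,p \right)} = \frac{m}{-1} - \frac{4}{12} = m \left(-1\right) - \frac{1}{3} = - m - \frac{1}{3} = - \frac{1}{3} - m$)
$x{\left(10,b{\left(-1,-1 \right)} \right)} \left(-447\right) + G = \left(- \frac{1}{3} - 10\right) \left(-447\right) + \frac{157}{184} = \left(- \frac{31}{3}\right) \left(-447\right) + \frac{157}{184} = 4619 + \frac{157}{184} = \frac{850053}{184}$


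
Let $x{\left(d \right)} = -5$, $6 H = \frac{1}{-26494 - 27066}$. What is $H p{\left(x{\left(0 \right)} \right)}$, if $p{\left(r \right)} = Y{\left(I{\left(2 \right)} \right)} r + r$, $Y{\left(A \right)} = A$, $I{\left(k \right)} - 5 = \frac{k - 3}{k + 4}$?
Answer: $\frac{35}{385632} \approx 9.076 \cdot 10^{-5}$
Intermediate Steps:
$I{\left(k \right)} = 5 + \frac{-3 + k}{4 + k}$ ($I{\left(k \right)} = 5 + \frac{k - 3}{k + 4} = 5 + \frac{-3 + k}{4 + k}$)
$H = - \frac{1}{321360}$ ($H = \frac{1}{6 \left(-26494 - 27066\right)} = \frac{1}{6 \left(-53560\right)} = \frac{1}{6} \left(- \frac{1}{53560}\right) = - \frac{1}{321360} \approx -3.1118 \cdot 10^{-6}$)
$p{\left(r \right)} = \frac{35 r}{6}$ ($p{\left(r \right)} = \frac{17 + 6 \cdot 2}{4 + 2} r + r = \frac{17 + 12}{6} r + r = \frac{1}{6} \cdot 29 r + r = \frac{29 r}{6} + r = \frac{35 r}{6}$)
$H p{\left(x{\left(0 \right)} \right)} = - \frac{\frac{35}{6} \left(-5\right)}{321360} = \left(- \frac{1}{321360}\right) \left(- \frac{175}{6}\right) = \frac{35}{385632}$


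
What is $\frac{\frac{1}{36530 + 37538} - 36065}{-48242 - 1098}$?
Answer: $\frac{2671262419}{3654515120} \approx 0.73095$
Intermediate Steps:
$\frac{\frac{1}{36530 + 37538} - 36065}{-48242 - 1098} = \frac{\frac{1}{74068} - 36065}{-49340} = \left(\frac{1}{74068} - 36065\right) \left(- \frac{1}{49340}\right) = \left(- \frac{2671262419}{74068}\right) \left(- \frac{1}{49340}\right) = \frac{2671262419}{3654515120}$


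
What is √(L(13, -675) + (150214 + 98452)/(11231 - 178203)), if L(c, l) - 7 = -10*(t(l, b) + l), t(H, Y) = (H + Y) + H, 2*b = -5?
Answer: √836410527186/6422 ≈ 142.41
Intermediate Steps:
b = -5/2 (b = (½)*(-5) = -5/2 ≈ -2.5000)
t(H, Y) = Y + 2*H
L(c, l) = 32 - 30*l (L(c, l) = 7 - 10*((-5/2 + 2*l) + l) = 7 - 10*(-5/2 + 3*l) = 7 + (25 - 30*l) = 32 - 30*l)
√(L(13, -675) + (150214 + 98452)/(11231 - 178203)) = √((32 - 30*(-675)) + (150214 + 98452)/(11231 - 178203)) = √((32 + 20250) + 248666/(-166972)) = √(20282 + 248666*(-1/166972)) = √(20282 - 124333/83486) = √(1693138719/83486) = √836410527186/6422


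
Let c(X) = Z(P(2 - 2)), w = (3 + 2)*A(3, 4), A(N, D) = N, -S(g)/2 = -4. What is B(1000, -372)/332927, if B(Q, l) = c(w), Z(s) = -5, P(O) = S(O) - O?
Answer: -5/332927 ≈ -1.5018e-5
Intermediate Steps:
S(g) = 8 (S(g) = -2*(-4) = 8)
P(O) = 8 - O
w = 15 (w = (3 + 2)*3 = 5*3 = 15)
c(X) = -5
B(Q, l) = -5
B(1000, -372)/332927 = -5/332927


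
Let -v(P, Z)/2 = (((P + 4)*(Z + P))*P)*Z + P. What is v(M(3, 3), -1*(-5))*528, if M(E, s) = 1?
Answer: -159456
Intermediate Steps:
v(P, Z) = -2*P - 2*P*Z*(4 + P)*(P + Z) (v(P, Z) = -2*((((P + 4)*(Z + P))*P)*Z + P) = -2*((((4 + P)*(P + Z))*P)*Z + P) = -2*((P*(4 + P)*(P + Z))*Z + P) = -2*(P*Z*(4 + P)*(P + Z) + P) = -2*(P + P*Z*(4 + P)*(P + Z)) = -2*P - 2*P*Z*(4 + P)*(P + Z))
v(M(3, 3), -1*(-5))*528 = -2*1*(1 + 4*(-1*(-5))² + 1*(-1*(-5))² - 1*(-5)*1² + 4*1*(-1*(-5)))*528 = -2*1*(1 + 4*5² + 1*5² + 5*1 + 4*1*5)*528 = -2*1*(1 + 4*25 + 1*25 + 5 + 20)*528 = -2*1*(1 + 100 + 25 + 5 + 20)*528 = -2*1*151*528 = -302*528 = -159456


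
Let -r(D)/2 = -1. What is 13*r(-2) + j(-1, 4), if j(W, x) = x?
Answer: 30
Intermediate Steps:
r(D) = 2 (r(D) = -2*(-1) = 2)
13*r(-2) + j(-1, 4) = 13*2 + 4 = 26 + 4 = 30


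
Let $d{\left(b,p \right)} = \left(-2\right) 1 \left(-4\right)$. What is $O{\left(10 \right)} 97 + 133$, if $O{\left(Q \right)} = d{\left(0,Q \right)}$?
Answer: $909$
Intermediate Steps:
$d{\left(b,p \right)} = 8$ ($d{\left(b,p \right)} = \left(-2\right) \left(-4\right) = 8$)
$O{\left(Q \right)} = 8$
$O{\left(10 \right)} 97 + 133 = 8 \cdot 97 + 133 = 776 + 133 = 909$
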